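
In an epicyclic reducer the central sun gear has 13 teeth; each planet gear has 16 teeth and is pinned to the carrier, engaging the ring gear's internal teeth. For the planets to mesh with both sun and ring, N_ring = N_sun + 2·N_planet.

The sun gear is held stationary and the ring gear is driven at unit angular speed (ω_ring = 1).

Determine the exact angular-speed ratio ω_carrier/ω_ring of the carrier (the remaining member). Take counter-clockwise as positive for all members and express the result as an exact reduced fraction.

45/58

N_ring = 13 + 2·16 = 45
13(ω_s−ω_c) = −45(ω_r−ω_c),  ω_s=0, ω_r=1
13(0−ω_c) = −45(1−ω_c)  ⇒  58ω_c = 45  ⇒  ω_c = 45/58
ω_c/ω_r = 45/58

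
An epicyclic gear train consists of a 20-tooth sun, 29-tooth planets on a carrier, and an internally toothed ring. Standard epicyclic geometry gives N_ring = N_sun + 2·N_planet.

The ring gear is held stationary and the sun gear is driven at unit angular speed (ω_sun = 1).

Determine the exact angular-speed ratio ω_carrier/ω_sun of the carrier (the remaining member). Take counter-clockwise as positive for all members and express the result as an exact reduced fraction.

N_ring = 20 + 2·29 = 78
20(ω_s−ω_c) = −78(ω_r−ω_c),  ω_r=0, ω_s=1
20(1−ω_c) = −78(0−ω_c)  ⇒  98ω_c = 20  ⇒  ω_c = 10/49
ω_c/ω_s = 10/49

10/49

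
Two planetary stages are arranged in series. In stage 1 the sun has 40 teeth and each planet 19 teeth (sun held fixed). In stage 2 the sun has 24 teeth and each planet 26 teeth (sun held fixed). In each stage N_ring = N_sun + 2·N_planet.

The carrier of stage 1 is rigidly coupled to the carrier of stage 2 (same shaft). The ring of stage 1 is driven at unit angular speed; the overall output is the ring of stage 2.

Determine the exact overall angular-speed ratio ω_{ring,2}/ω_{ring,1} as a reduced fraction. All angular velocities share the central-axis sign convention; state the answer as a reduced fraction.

Stage 1: N_ring = 40 + 2·19 = 78
Stage 1: 40(ω_s−ω_c) = −78(ω_r−ω_c),  ω_s=0, ω_r=1
Stage 1: 40(0−ω_c) = −78(1−ω_c)  ⇒  118ω_c = 78  ⇒  ω_c = 39/59
  ⇒ ω_c¹/ω_r¹ = 39/59
Stage 2: N_ring = 24 + 2·26 = 76
Stage 2: 24(ω_s−ω_c) = −76(ω_r−ω_c),  ω_s=0, ω_c=1
Stage 2: ω_r = 1 − (24/76)(0−1) = 25/19
  ⇒ ω_r²/ω_c² = 25/19
Coupling ω_c² = ω_c¹ ⇒ overall = 39/59 × 25/19 = 975/1121

975/1121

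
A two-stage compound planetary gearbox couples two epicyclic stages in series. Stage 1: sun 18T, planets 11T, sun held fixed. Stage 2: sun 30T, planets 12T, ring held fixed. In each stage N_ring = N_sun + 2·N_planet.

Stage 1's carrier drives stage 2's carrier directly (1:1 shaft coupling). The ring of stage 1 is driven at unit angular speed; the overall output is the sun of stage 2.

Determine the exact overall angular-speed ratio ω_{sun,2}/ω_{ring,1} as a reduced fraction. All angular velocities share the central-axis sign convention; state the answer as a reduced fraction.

Stage 1: N_ring = 18 + 2·11 = 40
Stage 1: 18(ω_s−ω_c) = −40(ω_r−ω_c),  ω_s=0, ω_r=1
Stage 1: 18(0−ω_c) = −40(1−ω_c)  ⇒  58ω_c = 40  ⇒  ω_c = 20/29
  ⇒ ω_c¹/ω_r¹ = 20/29
Stage 2: N_ring = 30 + 2·12 = 54
Stage 2: 30(ω_s−ω_c) = −54(ω_r−ω_c),  ω_r=0, ω_c=1
Stage 2: ω_s = 1 − (54/30)(0−1) = 14/5
  ⇒ ω_s²/ω_c² = 14/5
Coupling ω_c² = ω_c¹ ⇒ overall = 20/29 × 14/5 = 56/29

56/29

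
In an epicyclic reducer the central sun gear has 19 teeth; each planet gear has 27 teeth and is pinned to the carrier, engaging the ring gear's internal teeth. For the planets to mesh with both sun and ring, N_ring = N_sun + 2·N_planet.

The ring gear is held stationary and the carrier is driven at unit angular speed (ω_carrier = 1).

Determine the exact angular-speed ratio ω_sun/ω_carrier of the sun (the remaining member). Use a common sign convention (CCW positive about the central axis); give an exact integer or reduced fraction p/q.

N_ring = 19 + 2·27 = 73
19(ω_s−ω_c) = −73(ω_r−ω_c),  ω_r=0, ω_c=1
ω_s = 1 − (73/19)(0−1) = 92/19
ω_s/ω_c = 92/19

92/19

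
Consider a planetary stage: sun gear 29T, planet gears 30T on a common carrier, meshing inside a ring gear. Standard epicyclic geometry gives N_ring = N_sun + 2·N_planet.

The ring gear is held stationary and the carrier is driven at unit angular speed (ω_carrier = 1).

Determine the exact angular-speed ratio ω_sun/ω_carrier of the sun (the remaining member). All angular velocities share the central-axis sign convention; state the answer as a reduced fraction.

118/29

N_ring = 29 + 2·30 = 89
29(ω_s−ω_c) = −89(ω_r−ω_c),  ω_r=0, ω_c=1
ω_s = 1 − (89/29)(0−1) = 118/29
ω_s/ω_c = 118/29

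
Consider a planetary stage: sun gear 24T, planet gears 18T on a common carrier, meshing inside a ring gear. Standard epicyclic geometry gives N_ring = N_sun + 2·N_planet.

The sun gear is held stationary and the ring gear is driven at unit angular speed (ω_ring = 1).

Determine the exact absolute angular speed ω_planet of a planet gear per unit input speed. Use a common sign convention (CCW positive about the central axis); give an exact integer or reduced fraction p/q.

5/3

N_ring = 24 + 2·18 = 60
24(ω_s−ω_c) = −60(ω_r−ω_c),  ω_s=0, ω_r=1
24(0−ω_c) = −60(1−ω_c)  ⇒  84ω_c = 60  ⇒  ω_c = 5/7
sun–planet: 24·(0−5/7) = −18·(ω_p−ω_c)  ⇒  ω_p−ω_c = −(24/18)·(-5/7) = 20/21
ω_p = 5/7 + 20/21 = 5/3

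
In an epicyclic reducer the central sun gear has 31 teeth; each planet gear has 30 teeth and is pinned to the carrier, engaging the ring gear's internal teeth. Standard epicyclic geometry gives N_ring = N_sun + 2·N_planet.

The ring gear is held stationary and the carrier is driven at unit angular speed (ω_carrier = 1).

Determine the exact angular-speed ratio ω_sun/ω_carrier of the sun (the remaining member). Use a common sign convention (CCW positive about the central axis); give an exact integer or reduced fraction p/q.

122/31

N_ring = 31 + 2·30 = 91
31(ω_s−ω_c) = −91(ω_r−ω_c),  ω_r=0, ω_c=1
ω_s = 1 − (91/31)(0−1) = 122/31
ω_s/ω_c = 122/31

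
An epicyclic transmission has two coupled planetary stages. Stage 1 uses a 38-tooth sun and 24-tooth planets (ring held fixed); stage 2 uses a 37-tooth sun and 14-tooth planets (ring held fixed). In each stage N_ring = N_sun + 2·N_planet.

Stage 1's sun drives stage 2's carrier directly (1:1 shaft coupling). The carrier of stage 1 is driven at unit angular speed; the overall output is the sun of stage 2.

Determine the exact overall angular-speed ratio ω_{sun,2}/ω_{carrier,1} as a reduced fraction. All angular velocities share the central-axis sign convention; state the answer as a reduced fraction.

6324/703

Stage 1: N_ring = 38 + 2·24 = 86
Stage 1: 38(ω_s−ω_c) = −86(ω_r−ω_c),  ω_r=0, ω_c=1
Stage 1: ω_s = 1 − (86/38)(0−1) = 62/19
  ⇒ ω_s¹/ω_c¹ = 62/19
Stage 2: N_ring = 37 + 2·14 = 65
Stage 2: 37(ω_s−ω_c) = −65(ω_r−ω_c),  ω_r=0, ω_c=1
Stage 2: ω_s = 1 − (65/37)(0−1) = 102/37
  ⇒ ω_s²/ω_c² = 102/37
Coupling ω_c² = ω_s¹ ⇒ overall = 62/19 × 102/37 = 6324/703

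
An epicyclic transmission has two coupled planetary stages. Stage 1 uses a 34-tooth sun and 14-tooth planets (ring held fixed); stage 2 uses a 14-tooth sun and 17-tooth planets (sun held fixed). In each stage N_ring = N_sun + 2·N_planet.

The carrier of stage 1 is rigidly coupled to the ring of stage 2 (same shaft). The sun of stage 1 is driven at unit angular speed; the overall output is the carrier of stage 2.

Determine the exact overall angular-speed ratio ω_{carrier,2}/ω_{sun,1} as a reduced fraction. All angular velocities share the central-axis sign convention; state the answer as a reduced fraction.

Stage 1: N_ring = 34 + 2·14 = 62
Stage 1: 34(ω_s−ω_c) = −62(ω_r−ω_c),  ω_r=0, ω_s=1
Stage 1: 34(1−ω_c) = −62(0−ω_c)  ⇒  96ω_c = 34  ⇒  ω_c = 17/48
  ⇒ ω_c¹/ω_s¹ = 17/48
Stage 2: N_ring = 14 + 2·17 = 48
Stage 2: 14(ω_s−ω_c) = −48(ω_r−ω_c),  ω_s=0, ω_r=1
Stage 2: 14(0−ω_c) = −48(1−ω_c)  ⇒  62ω_c = 48  ⇒  ω_c = 24/31
  ⇒ ω_c²/ω_r² = 24/31
Coupling ω_r² = ω_c¹ ⇒ overall = 17/48 × 24/31 = 17/62

17/62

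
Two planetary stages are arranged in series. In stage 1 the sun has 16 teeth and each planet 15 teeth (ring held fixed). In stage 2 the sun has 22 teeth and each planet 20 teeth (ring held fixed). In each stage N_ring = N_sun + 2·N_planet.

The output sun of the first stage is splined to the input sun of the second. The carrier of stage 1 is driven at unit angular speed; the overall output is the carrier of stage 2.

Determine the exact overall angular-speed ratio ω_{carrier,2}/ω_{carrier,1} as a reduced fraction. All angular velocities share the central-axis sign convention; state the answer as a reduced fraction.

341/336

Stage 1: N_ring = 16 + 2·15 = 46
Stage 1: 16(ω_s−ω_c) = −46(ω_r−ω_c),  ω_r=0, ω_c=1
Stage 1: ω_s = 1 − (46/16)(0−1) = 31/8
  ⇒ ω_s¹/ω_c¹ = 31/8
Stage 2: N_ring = 22 + 2·20 = 62
Stage 2: 22(ω_s−ω_c) = −62(ω_r−ω_c),  ω_r=0, ω_s=1
Stage 2: 22(1−ω_c) = −62(0−ω_c)  ⇒  84ω_c = 22  ⇒  ω_c = 11/42
  ⇒ ω_c²/ω_s² = 11/42
Coupling ω_s² = ω_s¹ ⇒ overall = 31/8 × 11/42 = 341/336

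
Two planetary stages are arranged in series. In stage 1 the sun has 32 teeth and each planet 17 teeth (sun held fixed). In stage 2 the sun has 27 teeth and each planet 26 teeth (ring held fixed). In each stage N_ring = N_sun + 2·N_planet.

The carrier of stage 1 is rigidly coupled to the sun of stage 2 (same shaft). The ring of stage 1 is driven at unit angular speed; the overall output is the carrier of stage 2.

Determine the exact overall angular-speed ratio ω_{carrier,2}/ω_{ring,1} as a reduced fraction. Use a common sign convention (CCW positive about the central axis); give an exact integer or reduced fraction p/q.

Stage 1: N_ring = 32 + 2·17 = 66
Stage 1: 32(ω_s−ω_c) = −66(ω_r−ω_c),  ω_s=0, ω_r=1
Stage 1: 32(0−ω_c) = −66(1−ω_c)  ⇒  98ω_c = 66  ⇒  ω_c = 33/49
  ⇒ ω_c¹/ω_r¹ = 33/49
Stage 2: N_ring = 27 + 2·26 = 79
Stage 2: 27(ω_s−ω_c) = −79(ω_r−ω_c),  ω_r=0, ω_s=1
Stage 2: 27(1−ω_c) = −79(0−ω_c)  ⇒  106ω_c = 27  ⇒  ω_c = 27/106
  ⇒ ω_c²/ω_s² = 27/106
Coupling ω_s² = ω_c¹ ⇒ overall = 33/49 × 27/106 = 891/5194

891/5194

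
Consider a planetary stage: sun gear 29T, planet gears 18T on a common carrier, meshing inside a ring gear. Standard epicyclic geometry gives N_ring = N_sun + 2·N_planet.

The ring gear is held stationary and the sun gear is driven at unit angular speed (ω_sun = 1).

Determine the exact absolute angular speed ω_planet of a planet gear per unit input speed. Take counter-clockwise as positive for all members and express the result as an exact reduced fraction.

-29/36

N_ring = 29 + 2·18 = 65
29(ω_s−ω_c) = −65(ω_r−ω_c),  ω_r=0, ω_s=1
29(1−ω_c) = −65(0−ω_c)  ⇒  94ω_c = 29  ⇒  ω_c = 29/94
sun–planet: 29·(1−29/94) = −18·(ω_p−ω_c)  ⇒  ω_p−ω_c = −(29/18)·(65/94) = -1885/1692
ω_p = 29/94 − 1885/1692 = -29/36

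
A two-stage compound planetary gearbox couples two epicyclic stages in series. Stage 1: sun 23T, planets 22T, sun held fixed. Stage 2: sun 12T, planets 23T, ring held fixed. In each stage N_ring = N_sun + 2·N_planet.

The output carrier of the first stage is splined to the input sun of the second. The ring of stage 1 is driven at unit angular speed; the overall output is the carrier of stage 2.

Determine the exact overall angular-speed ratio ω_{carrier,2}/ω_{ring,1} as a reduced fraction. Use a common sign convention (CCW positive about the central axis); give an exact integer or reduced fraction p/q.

Stage 1: N_ring = 23 + 2·22 = 67
Stage 1: 23(ω_s−ω_c) = −67(ω_r−ω_c),  ω_s=0, ω_r=1
Stage 1: 23(0−ω_c) = −67(1−ω_c)  ⇒  90ω_c = 67  ⇒  ω_c = 67/90
  ⇒ ω_c¹/ω_r¹ = 67/90
Stage 2: N_ring = 12 + 2·23 = 58
Stage 2: 12(ω_s−ω_c) = −58(ω_r−ω_c),  ω_r=0, ω_s=1
Stage 2: 12(1−ω_c) = −58(0−ω_c)  ⇒  70ω_c = 12  ⇒  ω_c = 6/35
  ⇒ ω_c²/ω_s² = 6/35
Coupling ω_s² = ω_c¹ ⇒ overall = 67/90 × 6/35 = 67/525

67/525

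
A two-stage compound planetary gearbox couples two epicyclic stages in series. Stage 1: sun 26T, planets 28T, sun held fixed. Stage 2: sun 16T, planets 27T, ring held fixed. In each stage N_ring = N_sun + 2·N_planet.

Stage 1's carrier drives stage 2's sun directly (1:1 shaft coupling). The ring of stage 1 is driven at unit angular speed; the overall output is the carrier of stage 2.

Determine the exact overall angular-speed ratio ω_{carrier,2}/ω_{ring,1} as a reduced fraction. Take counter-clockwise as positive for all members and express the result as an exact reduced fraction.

Stage 1: N_ring = 26 + 2·28 = 82
Stage 1: 26(ω_s−ω_c) = −82(ω_r−ω_c),  ω_s=0, ω_r=1
Stage 1: 26(0−ω_c) = −82(1−ω_c)  ⇒  108ω_c = 82  ⇒  ω_c = 41/54
  ⇒ ω_c¹/ω_r¹ = 41/54
Stage 2: N_ring = 16 + 2·27 = 70
Stage 2: 16(ω_s−ω_c) = −70(ω_r−ω_c),  ω_r=0, ω_s=1
Stage 2: 16(1−ω_c) = −70(0−ω_c)  ⇒  86ω_c = 16  ⇒  ω_c = 8/43
  ⇒ ω_c²/ω_s² = 8/43
Coupling ω_s² = ω_c¹ ⇒ overall = 41/54 × 8/43 = 164/1161

164/1161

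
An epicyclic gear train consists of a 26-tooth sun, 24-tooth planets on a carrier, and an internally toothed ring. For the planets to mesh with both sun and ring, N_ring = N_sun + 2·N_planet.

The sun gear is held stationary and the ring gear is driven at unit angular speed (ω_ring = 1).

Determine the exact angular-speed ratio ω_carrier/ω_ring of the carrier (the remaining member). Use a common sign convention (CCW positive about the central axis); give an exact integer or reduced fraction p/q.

N_ring = 26 + 2·24 = 74
26(ω_s−ω_c) = −74(ω_r−ω_c),  ω_s=0, ω_r=1
26(0−ω_c) = −74(1−ω_c)  ⇒  100ω_c = 74  ⇒  ω_c = 37/50
ω_c/ω_r = 37/50

37/50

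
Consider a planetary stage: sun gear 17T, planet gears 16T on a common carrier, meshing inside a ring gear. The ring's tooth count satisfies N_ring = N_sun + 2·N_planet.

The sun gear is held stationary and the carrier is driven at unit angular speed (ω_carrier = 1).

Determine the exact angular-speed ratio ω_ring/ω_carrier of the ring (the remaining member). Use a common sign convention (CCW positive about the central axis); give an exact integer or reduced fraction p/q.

N_ring = 17 + 2·16 = 49
17(ω_s−ω_c) = −49(ω_r−ω_c),  ω_s=0, ω_c=1
ω_r = 1 − (17/49)(0−1) = 66/49
ω_r/ω_c = 66/49

66/49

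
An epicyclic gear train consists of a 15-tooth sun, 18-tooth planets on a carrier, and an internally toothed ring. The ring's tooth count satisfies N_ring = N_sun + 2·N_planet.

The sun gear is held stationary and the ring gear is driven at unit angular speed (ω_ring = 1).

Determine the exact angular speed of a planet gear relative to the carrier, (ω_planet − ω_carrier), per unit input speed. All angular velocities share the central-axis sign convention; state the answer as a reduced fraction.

85/132

N_ring = 15 + 2·18 = 51
15(ω_s−ω_c) = −51(ω_r−ω_c),  ω_s=0, ω_r=1
15(0−ω_c) = −51(1−ω_c)  ⇒  66ω_c = 51  ⇒  ω_c = 17/22
sun–planet: 15·(0−17/22) = −18·(ω_p−ω_c)  ⇒  ω_p−ω_c = −(15/18)·(-17/22) = 85/132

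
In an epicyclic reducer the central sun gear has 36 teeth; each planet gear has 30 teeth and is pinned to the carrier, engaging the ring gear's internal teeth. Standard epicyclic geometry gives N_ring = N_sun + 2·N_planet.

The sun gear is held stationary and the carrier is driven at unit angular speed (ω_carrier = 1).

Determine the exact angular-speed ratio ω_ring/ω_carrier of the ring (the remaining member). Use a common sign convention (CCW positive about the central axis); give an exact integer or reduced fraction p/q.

11/8

N_ring = 36 + 2·30 = 96
36(ω_s−ω_c) = −96(ω_r−ω_c),  ω_s=0, ω_c=1
ω_r = 1 − (36/96)(0−1) = 11/8
ω_r/ω_c = 11/8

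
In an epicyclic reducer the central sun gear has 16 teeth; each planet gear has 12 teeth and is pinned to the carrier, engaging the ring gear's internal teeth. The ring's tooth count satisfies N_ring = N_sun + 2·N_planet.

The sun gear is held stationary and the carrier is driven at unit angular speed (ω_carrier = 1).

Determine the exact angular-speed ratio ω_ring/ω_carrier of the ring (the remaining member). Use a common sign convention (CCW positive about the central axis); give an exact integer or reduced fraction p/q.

N_ring = 16 + 2·12 = 40
16(ω_s−ω_c) = −40(ω_r−ω_c),  ω_s=0, ω_c=1
ω_r = 1 − (16/40)(0−1) = 7/5
ω_r/ω_c = 7/5

7/5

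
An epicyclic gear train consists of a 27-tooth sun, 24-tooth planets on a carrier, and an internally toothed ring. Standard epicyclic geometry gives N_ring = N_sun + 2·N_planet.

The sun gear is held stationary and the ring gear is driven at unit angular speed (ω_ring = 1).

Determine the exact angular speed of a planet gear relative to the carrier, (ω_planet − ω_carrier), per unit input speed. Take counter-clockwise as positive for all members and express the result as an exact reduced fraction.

225/272

N_ring = 27 + 2·24 = 75
27(ω_s−ω_c) = −75(ω_r−ω_c),  ω_s=0, ω_r=1
27(0−ω_c) = −75(1−ω_c)  ⇒  102ω_c = 75  ⇒  ω_c = 25/34
sun–planet: 27·(0−25/34) = −24·(ω_p−ω_c)  ⇒  ω_p−ω_c = −(27/24)·(-25/34) = 225/272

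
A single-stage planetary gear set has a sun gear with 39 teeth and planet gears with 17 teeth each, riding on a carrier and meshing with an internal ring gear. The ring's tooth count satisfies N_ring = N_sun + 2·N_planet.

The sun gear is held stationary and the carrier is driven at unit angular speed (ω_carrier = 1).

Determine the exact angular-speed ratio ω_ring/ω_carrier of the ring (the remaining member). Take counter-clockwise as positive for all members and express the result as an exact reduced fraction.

112/73

N_ring = 39 + 2·17 = 73
39(ω_s−ω_c) = −73(ω_r−ω_c),  ω_s=0, ω_c=1
ω_r = 1 − (39/73)(0−1) = 112/73
ω_r/ω_c = 112/73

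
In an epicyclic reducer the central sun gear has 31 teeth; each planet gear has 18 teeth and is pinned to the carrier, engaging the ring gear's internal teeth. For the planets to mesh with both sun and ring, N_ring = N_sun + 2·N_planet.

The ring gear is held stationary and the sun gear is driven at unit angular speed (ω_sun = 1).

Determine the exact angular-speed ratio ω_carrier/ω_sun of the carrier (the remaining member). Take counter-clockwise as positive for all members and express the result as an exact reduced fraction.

N_ring = 31 + 2·18 = 67
31(ω_s−ω_c) = −67(ω_r−ω_c),  ω_r=0, ω_s=1
31(1−ω_c) = −67(0−ω_c)  ⇒  98ω_c = 31  ⇒  ω_c = 31/98
ω_c/ω_s = 31/98

31/98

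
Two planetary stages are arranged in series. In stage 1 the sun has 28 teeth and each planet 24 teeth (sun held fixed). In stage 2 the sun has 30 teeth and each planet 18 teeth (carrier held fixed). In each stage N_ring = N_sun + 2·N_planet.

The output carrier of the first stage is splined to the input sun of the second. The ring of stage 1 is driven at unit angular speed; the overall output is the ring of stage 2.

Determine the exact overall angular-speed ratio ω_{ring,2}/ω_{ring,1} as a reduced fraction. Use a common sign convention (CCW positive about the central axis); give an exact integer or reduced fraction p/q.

Stage 1: N_ring = 28 + 2·24 = 76
Stage 1: 28(ω_s−ω_c) = −76(ω_r−ω_c),  ω_s=0, ω_r=1
Stage 1: 28(0−ω_c) = −76(1−ω_c)  ⇒  104ω_c = 76  ⇒  ω_c = 19/26
  ⇒ ω_c¹/ω_r¹ = 19/26
Stage 2: N_ring = 30 + 2·18 = 66
Stage 2: 30(ω_s−ω_c) = −66(ω_r−ω_c),  ω_c=0, ω_s=1
Stage 2: ω_r = 0 − (30/66)(1−0) = -5/11
  ⇒ ω_r²/ω_s² = -5/11
Coupling ω_s² = ω_c¹ ⇒ overall = 19/26 × -5/11 = -95/286

-95/286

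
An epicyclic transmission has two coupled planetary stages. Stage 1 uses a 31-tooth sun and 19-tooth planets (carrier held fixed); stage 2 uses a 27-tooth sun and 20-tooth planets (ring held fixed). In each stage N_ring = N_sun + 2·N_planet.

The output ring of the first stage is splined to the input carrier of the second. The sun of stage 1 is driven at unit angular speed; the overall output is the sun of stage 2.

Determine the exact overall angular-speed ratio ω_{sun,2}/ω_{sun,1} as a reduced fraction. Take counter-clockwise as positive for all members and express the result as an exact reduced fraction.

Stage 1: N_ring = 31 + 2·19 = 69
Stage 1: 31(ω_s−ω_c) = −69(ω_r−ω_c),  ω_c=0, ω_s=1
Stage 1: ω_r = 0 − (31/69)(1−0) = -31/69
  ⇒ ω_r¹/ω_s¹ = -31/69
Stage 2: N_ring = 27 + 2·20 = 67
Stage 2: 27(ω_s−ω_c) = −67(ω_r−ω_c),  ω_r=0, ω_c=1
Stage 2: ω_s = 1 − (67/27)(0−1) = 94/27
  ⇒ ω_s²/ω_c² = 94/27
Coupling ω_c² = ω_r¹ ⇒ overall = -31/69 × 94/27 = -2914/1863

-2914/1863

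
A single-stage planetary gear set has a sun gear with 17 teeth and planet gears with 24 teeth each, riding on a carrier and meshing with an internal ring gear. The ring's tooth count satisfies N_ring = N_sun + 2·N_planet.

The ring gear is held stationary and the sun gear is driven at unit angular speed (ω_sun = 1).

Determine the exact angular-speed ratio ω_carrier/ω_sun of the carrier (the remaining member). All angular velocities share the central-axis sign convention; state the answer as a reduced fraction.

N_ring = 17 + 2·24 = 65
17(ω_s−ω_c) = −65(ω_r−ω_c),  ω_r=0, ω_s=1
17(1−ω_c) = −65(0−ω_c)  ⇒  82ω_c = 17  ⇒  ω_c = 17/82
ω_c/ω_s = 17/82

17/82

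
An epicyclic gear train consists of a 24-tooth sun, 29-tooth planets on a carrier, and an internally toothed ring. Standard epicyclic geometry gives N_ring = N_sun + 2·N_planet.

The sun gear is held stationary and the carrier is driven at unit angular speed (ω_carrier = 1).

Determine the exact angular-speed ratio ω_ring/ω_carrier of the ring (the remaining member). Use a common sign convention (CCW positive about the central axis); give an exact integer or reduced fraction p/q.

N_ring = 24 + 2·29 = 82
24(ω_s−ω_c) = −82(ω_r−ω_c),  ω_s=0, ω_c=1
ω_r = 1 − (24/82)(0−1) = 53/41
ω_r/ω_c = 53/41

53/41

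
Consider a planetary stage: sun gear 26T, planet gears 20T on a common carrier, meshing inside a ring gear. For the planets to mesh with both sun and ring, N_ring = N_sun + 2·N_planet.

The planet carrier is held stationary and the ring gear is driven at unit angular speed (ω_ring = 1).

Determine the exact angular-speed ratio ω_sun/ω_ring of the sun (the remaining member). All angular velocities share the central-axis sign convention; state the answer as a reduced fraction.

-33/13

N_ring = 26 + 2·20 = 66
26(ω_s−ω_c) = −66(ω_r−ω_c),  ω_c=0, ω_r=1
ω_s = 0 − (66/26)(1−0) = -33/13
ω_s/ω_r = -33/13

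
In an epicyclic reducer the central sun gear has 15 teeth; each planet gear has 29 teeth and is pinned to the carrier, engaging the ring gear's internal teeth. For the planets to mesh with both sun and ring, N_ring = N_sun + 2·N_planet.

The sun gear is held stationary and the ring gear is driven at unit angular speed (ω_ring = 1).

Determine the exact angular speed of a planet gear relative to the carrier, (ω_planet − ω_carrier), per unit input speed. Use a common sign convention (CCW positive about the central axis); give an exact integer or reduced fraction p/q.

1095/2552

N_ring = 15 + 2·29 = 73
15(ω_s−ω_c) = −73(ω_r−ω_c),  ω_s=0, ω_r=1
15(0−ω_c) = −73(1−ω_c)  ⇒  88ω_c = 73  ⇒  ω_c = 73/88
sun–planet: 15·(0−73/88) = −29·(ω_p−ω_c)  ⇒  ω_p−ω_c = −(15/29)·(-73/88) = 1095/2552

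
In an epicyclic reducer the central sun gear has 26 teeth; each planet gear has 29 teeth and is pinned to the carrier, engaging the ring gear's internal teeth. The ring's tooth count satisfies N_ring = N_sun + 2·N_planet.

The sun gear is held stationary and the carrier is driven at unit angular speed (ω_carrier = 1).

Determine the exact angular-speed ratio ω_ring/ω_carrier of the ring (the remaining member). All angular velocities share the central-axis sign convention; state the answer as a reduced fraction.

N_ring = 26 + 2·29 = 84
26(ω_s−ω_c) = −84(ω_r−ω_c),  ω_s=0, ω_c=1
ω_r = 1 − (26/84)(0−1) = 55/42
ω_r/ω_c = 55/42

55/42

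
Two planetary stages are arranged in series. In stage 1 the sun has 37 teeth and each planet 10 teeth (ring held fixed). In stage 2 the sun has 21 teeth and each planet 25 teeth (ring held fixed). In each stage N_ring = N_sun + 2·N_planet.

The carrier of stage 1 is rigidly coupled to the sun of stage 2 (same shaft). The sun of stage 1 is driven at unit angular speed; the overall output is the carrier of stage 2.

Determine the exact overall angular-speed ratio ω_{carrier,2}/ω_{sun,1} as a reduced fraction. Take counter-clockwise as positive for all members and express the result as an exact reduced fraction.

777/8648

Stage 1: N_ring = 37 + 2·10 = 57
Stage 1: 37(ω_s−ω_c) = −57(ω_r−ω_c),  ω_r=0, ω_s=1
Stage 1: 37(1−ω_c) = −57(0−ω_c)  ⇒  94ω_c = 37  ⇒  ω_c = 37/94
  ⇒ ω_c¹/ω_s¹ = 37/94
Stage 2: N_ring = 21 + 2·25 = 71
Stage 2: 21(ω_s−ω_c) = −71(ω_r−ω_c),  ω_r=0, ω_s=1
Stage 2: 21(1−ω_c) = −71(0−ω_c)  ⇒  92ω_c = 21  ⇒  ω_c = 21/92
  ⇒ ω_c²/ω_s² = 21/92
Coupling ω_s² = ω_c¹ ⇒ overall = 37/94 × 21/92 = 777/8648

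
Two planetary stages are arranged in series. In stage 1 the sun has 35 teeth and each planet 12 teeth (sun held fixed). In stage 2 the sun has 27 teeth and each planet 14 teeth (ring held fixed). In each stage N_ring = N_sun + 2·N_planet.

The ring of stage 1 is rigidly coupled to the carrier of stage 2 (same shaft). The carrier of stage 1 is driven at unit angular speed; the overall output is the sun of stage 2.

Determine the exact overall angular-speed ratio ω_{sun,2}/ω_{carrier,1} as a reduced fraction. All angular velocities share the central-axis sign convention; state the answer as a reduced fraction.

Stage 1: N_ring = 35 + 2·12 = 59
Stage 1: 35(ω_s−ω_c) = −59(ω_r−ω_c),  ω_s=0, ω_c=1
Stage 1: ω_r = 1 − (35/59)(0−1) = 94/59
  ⇒ ω_r¹/ω_c¹ = 94/59
Stage 2: N_ring = 27 + 2·14 = 55
Stage 2: 27(ω_s−ω_c) = −55(ω_r−ω_c),  ω_r=0, ω_c=1
Stage 2: ω_s = 1 − (55/27)(0−1) = 82/27
  ⇒ ω_s²/ω_c² = 82/27
Coupling ω_c² = ω_r¹ ⇒ overall = 94/59 × 82/27 = 7708/1593

7708/1593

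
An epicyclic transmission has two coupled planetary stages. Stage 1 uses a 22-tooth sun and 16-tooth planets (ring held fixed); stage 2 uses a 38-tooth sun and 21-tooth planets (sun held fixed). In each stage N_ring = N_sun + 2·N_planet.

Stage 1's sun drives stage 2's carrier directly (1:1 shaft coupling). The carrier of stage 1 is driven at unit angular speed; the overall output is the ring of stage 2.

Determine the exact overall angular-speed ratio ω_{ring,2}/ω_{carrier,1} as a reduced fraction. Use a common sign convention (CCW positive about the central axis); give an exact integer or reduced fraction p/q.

1121/220

Stage 1: N_ring = 22 + 2·16 = 54
Stage 1: 22(ω_s−ω_c) = −54(ω_r−ω_c),  ω_r=0, ω_c=1
Stage 1: ω_s = 1 − (54/22)(0−1) = 38/11
  ⇒ ω_s¹/ω_c¹ = 38/11
Stage 2: N_ring = 38 + 2·21 = 80
Stage 2: 38(ω_s−ω_c) = −80(ω_r−ω_c),  ω_s=0, ω_c=1
Stage 2: ω_r = 1 − (38/80)(0−1) = 59/40
  ⇒ ω_r²/ω_c² = 59/40
Coupling ω_c² = ω_s¹ ⇒ overall = 38/11 × 59/40 = 1121/220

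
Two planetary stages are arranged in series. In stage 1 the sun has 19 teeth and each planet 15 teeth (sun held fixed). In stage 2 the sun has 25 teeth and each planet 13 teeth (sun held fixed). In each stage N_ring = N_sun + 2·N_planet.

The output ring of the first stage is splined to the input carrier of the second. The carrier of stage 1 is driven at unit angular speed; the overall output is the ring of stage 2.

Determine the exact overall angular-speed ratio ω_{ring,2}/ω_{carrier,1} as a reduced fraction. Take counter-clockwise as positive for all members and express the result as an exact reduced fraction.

Stage 1: N_ring = 19 + 2·15 = 49
Stage 1: 19(ω_s−ω_c) = −49(ω_r−ω_c),  ω_s=0, ω_c=1
Stage 1: ω_r = 1 − (19/49)(0−1) = 68/49
  ⇒ ω_r¹/ω_c¹ = 68/49
Stage 2: N_ring = 25 + 2·13 = 51
Stage 2: 25(ω_s−ω_c) = −51(ω_r−ω_c),  ω_s=0, ω_c=1
Stage 2: ω_r = 1 − (25/51)(0−1) = 76/51
  ⇒ ω_r²/ω_c² = 76/51
Coupling ω_c² = ω_r¹ ⇒ overall = 68/49 × 76/51 = 304/147

304/147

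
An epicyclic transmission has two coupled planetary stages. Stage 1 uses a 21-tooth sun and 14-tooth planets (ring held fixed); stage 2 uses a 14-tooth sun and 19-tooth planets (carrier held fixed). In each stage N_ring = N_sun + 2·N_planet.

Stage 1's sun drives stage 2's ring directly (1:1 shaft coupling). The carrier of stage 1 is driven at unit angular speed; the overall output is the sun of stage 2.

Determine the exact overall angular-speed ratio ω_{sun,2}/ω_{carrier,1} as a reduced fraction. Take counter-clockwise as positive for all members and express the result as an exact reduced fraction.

-260/21

Stage 1: N_ring = 21 + 2·14 = 49
Stage 1: 21(ω_s−ω_c) = −49(ω_r−ω_c),  ω_r=0, ω_c=1
Stage 1: ω_s = 1 − (49/21)(0−1) = 10/3
  ⇒ ω_s¹/ω_c¹ = 10/3
Stage 2: N_ring = 14 + 2·19 = 52
Stage 2: 14(ω_s−ω_c) = −52(ω_r−ω_c),  ω_c=0, ω_r=1
Stage 2: ω_s = 0 − (52/14)(1−0) = -26/7
  ⇒ ω_s²/ω_r² = -26/7
Coupling ω_r² = ω_s¹ ⇒ overall = 10/3 × -26/7 = -260/21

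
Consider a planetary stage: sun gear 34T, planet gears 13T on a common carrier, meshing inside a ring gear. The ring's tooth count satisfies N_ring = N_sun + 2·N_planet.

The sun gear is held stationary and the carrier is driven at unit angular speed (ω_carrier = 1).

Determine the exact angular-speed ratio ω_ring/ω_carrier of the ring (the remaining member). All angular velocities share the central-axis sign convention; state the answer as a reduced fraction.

N_ring = 34 + 2·13 = 60
34(ω_s−ω_c) = −60(ω_r−ω_c),  ω_s=0, ω_c=1
ω_r = 1 − (34/60)(0−1) = 47/30
ω_r/ω_c = 47/30

47/30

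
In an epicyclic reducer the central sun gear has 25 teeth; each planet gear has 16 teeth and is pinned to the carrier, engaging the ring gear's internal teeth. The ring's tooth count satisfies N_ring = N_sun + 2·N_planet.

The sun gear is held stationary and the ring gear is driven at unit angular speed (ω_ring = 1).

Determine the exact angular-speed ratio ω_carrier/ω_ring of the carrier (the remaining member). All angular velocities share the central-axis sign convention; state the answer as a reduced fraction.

N_ring = 25 + 2·16 = 57
25(ω_s−ω_c) = −57(ω_r−ω_c),  ω_s=0, ω_r=1
25(0−ω_c) = −57(1−ω_c)  ⇒  82ω_c = 57  ⇒  ω_c = 57/82
ω_c/ω_r = 57/82

57/82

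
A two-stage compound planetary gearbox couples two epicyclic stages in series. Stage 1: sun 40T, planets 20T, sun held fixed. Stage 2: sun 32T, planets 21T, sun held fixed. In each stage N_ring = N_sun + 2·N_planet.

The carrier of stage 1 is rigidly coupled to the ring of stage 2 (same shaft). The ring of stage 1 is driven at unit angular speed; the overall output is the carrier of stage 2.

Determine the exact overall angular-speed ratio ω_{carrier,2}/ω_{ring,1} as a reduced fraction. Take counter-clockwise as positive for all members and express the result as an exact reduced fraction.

74/159

Stage 1: N_ring = 40 + 2·20 = 80
Stage 1: 40(ω_s−ω_c) = −80(ω_r−ω_c),  ω_s=0, ω_r=1
Stage 1: 40(0−ω_c) = −80(1−ω_c)  ⇒  120ω_c = 80  ⇒  ω_c = 2/3
  ⇒ ω_c¹/ω_r¹ = 2/3
Stage 2: N_ring = 32 + 2·21 = 74
Stage 2: 32(ω_s−ω_c) = −74(ω_r−ω_c),  ω_s=0, ω_r=1
Stage 2: 32(0−ω_c) = −74(1−ω_c)  ⇒  106ω_c = 74  ⇒  ω_c = 37/53
  ⇒ ω_c²/ω_r² = 37/53
Coupling ω_r² = ω_c¹ ⇒ overall = 2/3 × 37/53 = 74/159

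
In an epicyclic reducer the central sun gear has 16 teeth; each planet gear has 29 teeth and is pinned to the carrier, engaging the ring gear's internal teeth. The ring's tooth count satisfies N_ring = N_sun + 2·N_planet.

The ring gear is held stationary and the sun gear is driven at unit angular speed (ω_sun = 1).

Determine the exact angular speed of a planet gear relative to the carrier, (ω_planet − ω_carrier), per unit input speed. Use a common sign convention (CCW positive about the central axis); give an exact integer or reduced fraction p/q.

-592/1305

N_ring = 16 + 2·29 = 74
16(ω_s−ω_c) = −74(ω_r−ω_c),  ω_r=0, ω_s=1
16(1−ω_c) = −74(0−ω_c)  ⇒  90ω_c = 16  ⇒  ω_c = 8/45
sun–planet: 16·(1−8/45) = −29·(ω_p−ω_c)  ⇒  ω_p−ω_c = −(16/29)·(37/45) = -592/1305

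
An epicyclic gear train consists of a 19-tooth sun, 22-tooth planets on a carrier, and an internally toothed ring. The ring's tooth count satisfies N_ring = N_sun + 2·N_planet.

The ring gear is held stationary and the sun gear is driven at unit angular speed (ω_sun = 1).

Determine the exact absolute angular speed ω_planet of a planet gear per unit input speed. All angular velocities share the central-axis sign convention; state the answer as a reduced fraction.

N_ring = 19 + 2·22 = 63
19(ω_s−ω_c) = −63(ω_r−ω_c),  ω_r=0, ω_s=1
19(1−ω_c) = −63(0−ω_c)  ⇒  82ω_c = 19  ⇒  ω_c = 19/82
sun–planet: 19·(1−19/82) = −22·(ω_p−ω_c)  ⇒  ω_p−ω_c = −(19/22)·(63/82) = -1197/1804
ω_p = 19/82 − 1197/1804 = -19/44

-19/44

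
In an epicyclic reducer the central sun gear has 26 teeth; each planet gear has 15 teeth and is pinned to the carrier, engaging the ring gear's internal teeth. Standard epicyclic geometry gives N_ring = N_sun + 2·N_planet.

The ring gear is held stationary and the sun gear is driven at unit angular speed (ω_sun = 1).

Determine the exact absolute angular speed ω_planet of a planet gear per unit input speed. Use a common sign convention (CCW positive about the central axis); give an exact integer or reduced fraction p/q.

-13/15

N_ring = 26 + 2·15 = 56
26(ω_s−ω_c) = −56(ω_r−ω_c),  ω_r=0, ω_s=1
26(1−ω_c) = −56(0−ω_c)  ⇒  82ω_c = 26  ⇒  ω_c = 13/41
sun–planet: 26·(1−13/41) = −15·(ω_p−ω_c)  ⇒  ω_p−ω_c = −(26/15)·(28/41) = -728/615
ω_p = 13/41 − 728/615 = -13/15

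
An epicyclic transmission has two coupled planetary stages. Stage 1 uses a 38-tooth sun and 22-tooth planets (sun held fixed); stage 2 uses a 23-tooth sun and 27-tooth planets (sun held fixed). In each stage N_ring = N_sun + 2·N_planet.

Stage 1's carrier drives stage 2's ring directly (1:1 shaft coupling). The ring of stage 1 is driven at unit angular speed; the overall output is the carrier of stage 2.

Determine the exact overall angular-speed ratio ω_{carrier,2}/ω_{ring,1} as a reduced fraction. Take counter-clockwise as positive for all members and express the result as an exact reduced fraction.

3157/6000

Stage 1: N_ring = 38 + 2·22 = 82
Stage 1: 38(ω_s−ω_c) = −82(ω_r−ω_c),  ω_s=0, ω_r=1
Stage 1: 38(0−ω_c) = −82(1−ω_c)  ⇒  120ω_c = 82  ⇒  ω_c = 41/60
  ⇒ ω_c¹/ω_r¹ = 41/60
Stage 2: N_ring = 23 + 2·27 = 77
Stage 2: 23(ω_s−ω_c) = −77(ω_r−ω_c),  ω_s=0, ω_r=1
Stage 2: 23(0−ω_c) = −77(1−ω_c)  ⇒  100ω_c = 77  ⇒  ω_c = 77/100
  ⇒ ω_c²/ω_r² = 77/100
Coupling ω_r² = ω_c¹ ⇒ overall = 41/60 × 77/100 = 3157/6000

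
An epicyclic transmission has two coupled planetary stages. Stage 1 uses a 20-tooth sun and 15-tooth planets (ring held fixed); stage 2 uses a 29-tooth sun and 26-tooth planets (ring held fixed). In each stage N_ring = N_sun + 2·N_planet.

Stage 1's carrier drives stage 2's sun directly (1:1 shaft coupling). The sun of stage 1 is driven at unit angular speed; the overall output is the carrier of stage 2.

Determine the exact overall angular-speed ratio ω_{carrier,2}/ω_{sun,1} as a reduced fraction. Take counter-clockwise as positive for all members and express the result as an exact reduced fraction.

Stage 1: N_ring = 20 + 2·15 = 50
Stage 1: 20(ω_s−ω_c) = −50(ω_r−ω_c),  ω_r=0, ω_s=1
Stage 1: 20(1−ω_c) = −50(0−ω_c)  ⇒  70ω_c = 20  ⇒  ω_c = 2/7
  ⇒ ω_c¹/ω_s¹ = 2/7
Stage 2: N_ring = 29 + 2·26 = 81
Stage 2: 29(ω_s−ω_c) = −81(ω_r−ω_c),  ω_r=0, ω_s=1
Stage 2: 29(1−ω_c) = −81(0−ω_c)  ⇒  110ω_c = 29  ⇒  ω_c = 29/110
  ⇒ ω_c²/ω_s² = 29/110
Coupling ω_s² = ω_c¹ ⇒ overall = 2/7 × 29/110 = 29/385

29/385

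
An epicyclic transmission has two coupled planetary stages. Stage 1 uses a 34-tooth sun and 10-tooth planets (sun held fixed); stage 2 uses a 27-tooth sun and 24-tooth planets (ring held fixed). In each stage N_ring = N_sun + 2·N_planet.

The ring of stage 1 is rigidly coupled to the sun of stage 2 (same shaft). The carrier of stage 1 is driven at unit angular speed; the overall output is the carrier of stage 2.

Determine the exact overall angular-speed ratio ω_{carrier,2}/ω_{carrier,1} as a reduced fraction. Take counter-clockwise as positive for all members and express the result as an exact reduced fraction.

22/51

Stage 1: N_ring = 34 + 2·10 = 54
Stage 1: 34(ω_s−ω_c) = −54(ω_r−ω_c),  ω_s=0, ω_c=1
Stage 1: ω_r = 1 − (34/54)(0−1) = 44/27
  ⇒ ω_r¹/ω_c¹ = 44/27
Stage 2: N_ring = 27 + 2·24 = 75
Stage 2: 27(ω_s−ω_c) = −75(ω_r−ω_c),  ω_r=0, ω_s=1
Stage 2: 27(1−ω_c) = −75(0−ω_c)  ⇒  102ω_c = 27  ⇒  ω_c = 9/34
  ⇒ ω_c²/ω_s² = 9/34
Coupling ω_s² = ω_r¹ ⇒ overall = 44/27 × 9/34 = 22/51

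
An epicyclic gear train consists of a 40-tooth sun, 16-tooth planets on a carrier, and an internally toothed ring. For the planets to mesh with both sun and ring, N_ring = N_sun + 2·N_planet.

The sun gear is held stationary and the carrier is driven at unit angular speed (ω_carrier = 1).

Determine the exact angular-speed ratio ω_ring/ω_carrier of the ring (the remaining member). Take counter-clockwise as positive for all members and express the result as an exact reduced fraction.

N_ring = 40 + 2·16 = 72
40(ω_s−ω_c) = −72(ω_r−ω_c),  ω_s=0, ω_c=1
ω_r = 1 − (40/72)(0−1) = 14/9
ω_r/ω_c = 14/9

14/9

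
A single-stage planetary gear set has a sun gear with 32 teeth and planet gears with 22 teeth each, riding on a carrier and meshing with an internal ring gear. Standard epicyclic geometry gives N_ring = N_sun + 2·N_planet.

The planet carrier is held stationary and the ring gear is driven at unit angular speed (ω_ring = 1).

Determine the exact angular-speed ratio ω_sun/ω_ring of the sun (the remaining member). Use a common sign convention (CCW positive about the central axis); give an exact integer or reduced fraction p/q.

N_ring = 32 + 2·22 = 76
32(ω_s−ω_c) = −76(ω_r−ω_c),  ω_c=0, ω_r=1
ω_s = 0 − (76/32)(1−0) = -19/8
ω_s/ω_r = -19/8

-19/8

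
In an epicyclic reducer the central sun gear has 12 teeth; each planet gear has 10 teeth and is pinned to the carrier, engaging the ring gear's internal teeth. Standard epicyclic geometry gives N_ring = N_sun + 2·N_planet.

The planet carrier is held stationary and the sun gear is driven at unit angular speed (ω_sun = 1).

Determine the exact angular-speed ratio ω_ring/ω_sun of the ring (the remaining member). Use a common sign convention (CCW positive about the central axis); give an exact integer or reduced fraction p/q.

-3/8

N_ring = 12 + 2·10 = 32
12(ω_s−ω_c) = −32(ω_r−ω_c),  ω_c=0, ω_s=1
ω_r = 0 − (12/32)(1−0) = -3/8
ω_r/ω_s = -3/8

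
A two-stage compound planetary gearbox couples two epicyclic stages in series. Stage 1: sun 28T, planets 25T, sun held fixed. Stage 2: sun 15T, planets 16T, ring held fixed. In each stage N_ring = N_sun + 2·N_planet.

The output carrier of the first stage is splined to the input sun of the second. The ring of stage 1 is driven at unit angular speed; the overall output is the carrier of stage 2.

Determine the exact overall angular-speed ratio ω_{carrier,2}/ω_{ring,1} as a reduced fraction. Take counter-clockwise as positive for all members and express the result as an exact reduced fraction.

585/3286

Stage 1: N_ring = 28 + 2·25 = 78
Stage 1: 28(ω_s−ω_c) = −78(ω_r−ω_c),  ω_s=0, ω_r=1
Stage 1: 28(0−ω_c) = −78(1−ω_c)  ⇒  106ω_c = 78  ⇒  ω_c = 39/53
  ⇒ ω_c¹/ω_r¹ = 39/53
Stage 2: N_ring = 15 + 2·16 = 47
Stage 2: 15(ω_s−ω_c) = −47(ω_r−ω_c),  ω_r=0, ω_s=1
Stage 2: 15(1−ω_c) = −47(0−ω_c)  ⇒  62ω_c = 15  ⇒  ω_c = 15/62
  ⇒ ω_c²/ω_s² = 15/62
Coupling ω_s² = ω_c¹ ⇒ overall = 39/53 × 15/62 = 585/3286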